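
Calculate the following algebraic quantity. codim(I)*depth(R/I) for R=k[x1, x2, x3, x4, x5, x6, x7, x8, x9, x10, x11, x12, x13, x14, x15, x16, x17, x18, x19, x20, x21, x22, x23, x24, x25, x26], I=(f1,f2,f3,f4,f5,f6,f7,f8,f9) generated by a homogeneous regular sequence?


codim=9, depth=dim(R/I)=26-9=17
Product=9*17=153


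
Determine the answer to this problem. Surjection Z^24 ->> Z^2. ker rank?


rank(ker) = 24-2 = 22


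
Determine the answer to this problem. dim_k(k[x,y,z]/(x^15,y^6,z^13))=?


Basis: x^iy^jz^k, i<15,j<6,k<13
15*6*13=1170


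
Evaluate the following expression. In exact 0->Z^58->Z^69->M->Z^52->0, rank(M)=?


Alt sum=0:
(-1)^0*58 + (-1)^1*69 + (-1)^2*? + (-1)^3*52=0
rank(M)=63


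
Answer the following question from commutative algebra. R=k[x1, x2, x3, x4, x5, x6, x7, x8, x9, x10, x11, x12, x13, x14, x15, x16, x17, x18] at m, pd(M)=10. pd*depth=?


pd+depth=18
depth=18-10=8
pd*depth=10*8=80


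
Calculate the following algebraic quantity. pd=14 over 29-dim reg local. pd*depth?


pd+depth=29
depth=29-14=15
pd*depth=14*15=210


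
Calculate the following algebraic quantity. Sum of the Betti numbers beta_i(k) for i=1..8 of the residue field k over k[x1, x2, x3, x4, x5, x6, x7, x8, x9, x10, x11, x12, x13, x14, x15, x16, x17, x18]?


Koszul resolution: beta_i(k)=C(n,i), n=18
C(18,1)=18, C(18,2)=153, C(18,3)=816, C(18,4)=3060, C(18,5)=8568, C(18,6)=18564, C(18,7)=31824, C(18,8)=43758
Sum=106761


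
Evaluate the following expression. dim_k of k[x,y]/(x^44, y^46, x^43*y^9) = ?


k[x,y]/I, I = (x^44, y^46, x^43*y^9)
Rect: 44x46=2024. Corner: (44-43)x(46-9)=37.
dim = 2024-37 = 1987


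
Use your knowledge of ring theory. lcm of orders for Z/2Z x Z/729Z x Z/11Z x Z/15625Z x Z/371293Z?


Exponent = lcm of the cyclic orders; pairwise coprime => product.
2^1*3^6*11^1*5^6*13^5=2*729*11*15625*371293=93043705218750


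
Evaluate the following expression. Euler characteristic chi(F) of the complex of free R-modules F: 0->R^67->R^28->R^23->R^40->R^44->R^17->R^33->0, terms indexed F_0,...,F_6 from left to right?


chi = sum (-1)^i * rank:
(-1)^0*67=67
(-1)^1*28=-28
(-1)^2*23=23
(-1)^3*40=-40
(-1)^4*44=44
(-1)^5*17=-17
(-1)^6*33=33
chi=82


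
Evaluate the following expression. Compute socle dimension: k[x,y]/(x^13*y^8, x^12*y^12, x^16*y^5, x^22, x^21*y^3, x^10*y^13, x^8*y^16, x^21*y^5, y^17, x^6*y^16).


Socle = ann(m) = span of standard monomials u with x*u, y*u in I (staircase corners).
Redundant generators: x^8*y^16, x^21*y^5
Minimal generators: x^22, x^21*y^3, x^16*y^5, x^13*y^8, x^12*y^12, x^10*y^13, x^6*y^16, y^17
Corners: x^5y^16, x^9y^15, x^11y^12, x^12y^11, x^15y^7, x^20y^4, x^21y^2
Socle dim=7


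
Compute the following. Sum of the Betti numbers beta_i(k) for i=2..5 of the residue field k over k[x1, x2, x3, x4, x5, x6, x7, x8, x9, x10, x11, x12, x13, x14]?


Koszul resolution: beta_i(k)=C(n,i), n=14
C(14,2)=91, C(14,3)=364, C(14,4)=1001, C(14,5)=2002
Sum=3458


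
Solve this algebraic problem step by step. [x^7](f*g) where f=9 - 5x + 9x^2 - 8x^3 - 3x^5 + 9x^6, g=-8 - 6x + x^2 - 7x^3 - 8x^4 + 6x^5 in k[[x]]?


[x^7] = sum a_i*b_j, i+j=7
  9*6=54
  -8*-8=64
  -3*1=-3
  9*-6=-54
Sum=61


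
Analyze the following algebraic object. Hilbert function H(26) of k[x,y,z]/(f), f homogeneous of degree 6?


C(28,2)-C(22,2)=378-231=147


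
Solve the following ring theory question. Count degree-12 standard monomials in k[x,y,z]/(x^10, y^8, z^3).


Need i<10, j<8, k<3 with i+j+k=12.
For each i, j ranges over max(0,12-i-2)..min(7,12-i):
  i=0: j in [10,7] -> 0
  i=1: j in [9,7] -> 0
  i=2: j in [8,7] -> 0
  i=3: j in [7,7] -> 1
  i=4: j in [6,7] -> 2
  i=5: j in [5,7] -> 3
  i=6: j in [4,6] -> 3
  i=7: j in [3,5] -> 3
  i=8: j in [2,4] -> 3
  i=9: j in [1,3] -> 3
H(12) = 0+0+0+1+2+3+3+3+3+3 = 18


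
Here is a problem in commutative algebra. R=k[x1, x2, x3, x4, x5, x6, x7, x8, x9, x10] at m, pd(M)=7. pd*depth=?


pd+depth=10
depth=10-7=3
pd*depth=7*3=21


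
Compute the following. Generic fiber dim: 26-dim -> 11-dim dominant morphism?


dim(fiber)=dim(X)-dim(Y)=26-11=15


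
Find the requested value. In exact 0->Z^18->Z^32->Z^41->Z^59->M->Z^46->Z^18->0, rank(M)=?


Alt sum=0:
(-1)^0*18 + (-1)^1*32 + (-1)^2*41 + (-1)^3*59 + (-1)^4*? + (-1)^5*46 + (-1)^6*18=0
rank(M)=60


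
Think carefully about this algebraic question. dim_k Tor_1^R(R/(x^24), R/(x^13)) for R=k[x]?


Tor_1(R/I,R/J)=(I cap J)/IJ=(x^24)/(x^37)
dim=37-24=min(24,13)=13


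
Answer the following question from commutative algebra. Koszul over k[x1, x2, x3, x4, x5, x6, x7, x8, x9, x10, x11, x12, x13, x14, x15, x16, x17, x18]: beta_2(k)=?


C(n,i)=C(18,2)=153


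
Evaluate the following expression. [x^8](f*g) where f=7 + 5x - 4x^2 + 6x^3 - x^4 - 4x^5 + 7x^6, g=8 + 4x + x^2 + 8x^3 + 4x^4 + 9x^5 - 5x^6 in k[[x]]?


[x^8] = sum a_i*b_j, i+j=8
  -4*-5=20
  6*9=54
  -1*4=-4
  -4*8=-32
  7*1=7
Sum=45


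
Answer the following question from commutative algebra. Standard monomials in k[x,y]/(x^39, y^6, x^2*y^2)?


k[x,y]/I, I = (x^39, y^6, x^2*y^2)
Rect: 39x6=234. Corner: (39-2)x(6-2)=148.
dim = 234-148 = 86


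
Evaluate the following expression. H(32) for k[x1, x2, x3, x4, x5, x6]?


C(d+n-1,n-1)=C(37,5)=435897


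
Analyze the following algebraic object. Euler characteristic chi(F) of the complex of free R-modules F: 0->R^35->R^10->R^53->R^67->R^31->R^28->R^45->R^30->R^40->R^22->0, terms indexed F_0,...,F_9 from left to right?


chi = sum (-1)^i * rank:
(-1)^0*35=35
(-1)^1*10=-10
(-1)^2*53=53
(-1)^3*67=-67
(-1)^4*31=31
(-1)^5*28=-28
(-1)^6*45=45
(-1)^7*30=-30
(-1)^8*40=40
(-1)^9*22=-22
chi=47


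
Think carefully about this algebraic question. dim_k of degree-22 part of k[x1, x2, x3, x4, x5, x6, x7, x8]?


C(d+n-1,n-1)=C(29,7)=1560780


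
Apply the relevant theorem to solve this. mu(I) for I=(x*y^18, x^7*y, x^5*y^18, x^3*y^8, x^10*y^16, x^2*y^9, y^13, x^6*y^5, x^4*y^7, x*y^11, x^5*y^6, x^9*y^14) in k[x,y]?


Remove redundant (divisible by others).
x*y^18 redundant.
x^5*y^18 redundant.
x^9*y^14 redundant.
x^10*y^16 redundant.
Min: x^7*y, x^6*y^5, x^5*y^6, x^4*y^7, x^3*y^8, x^2*y^9, x*y^11, y^13
Count=8


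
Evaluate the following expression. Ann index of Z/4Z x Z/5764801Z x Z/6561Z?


Exponent = lcm of the cyclic orders; pairwise coprime => product.
2^2*7^8*3^8=4*5764801*6561=151291437444


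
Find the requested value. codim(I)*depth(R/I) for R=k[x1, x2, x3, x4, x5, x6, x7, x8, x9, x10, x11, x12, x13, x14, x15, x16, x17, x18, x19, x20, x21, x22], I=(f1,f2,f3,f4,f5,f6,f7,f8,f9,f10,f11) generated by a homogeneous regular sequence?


codim=11, depth=dim(R/I)=22-11=11
Product=11*11=121


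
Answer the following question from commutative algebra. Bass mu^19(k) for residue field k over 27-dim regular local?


C(n,i)=C(27,19)=2220075


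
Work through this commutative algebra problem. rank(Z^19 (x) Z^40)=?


rank(M(x)N) = rank(M)*rank(N)
19*40 = 760


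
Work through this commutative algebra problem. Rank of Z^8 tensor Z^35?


rank(M(x)N) = rank(M)*rank(N)
8*35 = 280


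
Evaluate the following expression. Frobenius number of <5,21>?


gcd(5,21)=1 => F=ab-a-b=5*21-5-21=105-26=79


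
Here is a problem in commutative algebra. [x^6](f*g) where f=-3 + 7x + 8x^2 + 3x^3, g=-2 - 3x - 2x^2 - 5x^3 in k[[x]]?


[x^6] = sum a_i*b_j, i+j=6
  3*-5=-15
Sum=-15


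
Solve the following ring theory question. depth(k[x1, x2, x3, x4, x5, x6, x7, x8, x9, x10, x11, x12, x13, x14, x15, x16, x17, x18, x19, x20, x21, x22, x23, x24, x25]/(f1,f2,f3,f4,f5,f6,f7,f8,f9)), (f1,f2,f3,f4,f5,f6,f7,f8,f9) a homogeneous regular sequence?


depth(R)=25
depth(R/I)=25-9=16


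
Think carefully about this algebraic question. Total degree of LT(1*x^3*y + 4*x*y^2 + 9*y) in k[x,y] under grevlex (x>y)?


LT: 1*x^3*y
deg_x=3, deg_y=1
Total=3+1=4


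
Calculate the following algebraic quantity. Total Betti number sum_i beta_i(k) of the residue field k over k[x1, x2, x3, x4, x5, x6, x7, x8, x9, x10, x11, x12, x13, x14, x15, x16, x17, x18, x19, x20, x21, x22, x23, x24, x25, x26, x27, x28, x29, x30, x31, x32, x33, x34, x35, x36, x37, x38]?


Koszul resolution: beta_i(k)=C(n,i), n=38
sum_i C(38,i) = 2^38 = 274877906944


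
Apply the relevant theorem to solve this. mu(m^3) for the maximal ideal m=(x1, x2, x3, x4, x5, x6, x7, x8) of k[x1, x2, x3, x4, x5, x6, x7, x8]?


Graded Nakayama: mu(m^d) = dim_k (m^d/m^(d+1)) = #degree-3 monomials in 8 vars
C(n+d-1,d)=C(10,3)=120


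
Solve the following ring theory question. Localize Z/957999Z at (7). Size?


7-primary part: 957999=7^5*57
Size=7^5=16807


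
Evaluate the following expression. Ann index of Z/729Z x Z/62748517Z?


Exponent = lcm of the cyclic orders; pairwise coprime => product.
3^6*13^7=729*62748517=45743668893


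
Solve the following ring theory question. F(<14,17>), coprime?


gcd(14,17)=1 => F=ab-a-b=14*17-14-17=238-31=207


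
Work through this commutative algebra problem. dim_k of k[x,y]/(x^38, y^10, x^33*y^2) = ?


k[x,y]/I, I = (x^38, y^10, x^33*y^2)
Rect: 38x10=380. Corner: (38-33)x(10-2)=40.
dim = 380-40 = 340


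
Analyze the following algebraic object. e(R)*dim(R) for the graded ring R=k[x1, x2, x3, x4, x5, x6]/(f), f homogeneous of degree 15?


e(R)=deg(f)=15, dim(R)=6-1=5
e*dim=15*5=75


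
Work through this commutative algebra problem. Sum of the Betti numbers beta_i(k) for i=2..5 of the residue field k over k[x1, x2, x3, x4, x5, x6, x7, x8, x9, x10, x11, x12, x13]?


Koszul resolution: beta_i(k)=C(n,i), n=13
C(13,2)=78, C(13,3)=286, C(13,4)=715, C(13,5)=1287
Sum=2366


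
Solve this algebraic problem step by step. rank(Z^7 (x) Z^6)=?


rank(M(x)N) = rank(M)*rank(N)
7*6 = 42


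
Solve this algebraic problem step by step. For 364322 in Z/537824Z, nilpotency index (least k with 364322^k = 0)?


364322^k mod 537824:
k=1: 364322
k=2: 396900
k=3: 41160
k=4: 422576
k=5: 0
First zero at k = 5


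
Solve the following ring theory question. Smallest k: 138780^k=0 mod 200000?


138780^k mod 200000:
k=1: 138780
k=2: 88400
k=3: 152000
k=4: 160000
k=5: 0
First zero at k = 5


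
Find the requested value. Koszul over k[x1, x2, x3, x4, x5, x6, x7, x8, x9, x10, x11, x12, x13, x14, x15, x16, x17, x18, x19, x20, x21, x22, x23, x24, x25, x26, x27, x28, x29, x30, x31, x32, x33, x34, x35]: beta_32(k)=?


C(n,i)=C(35,32)=6545


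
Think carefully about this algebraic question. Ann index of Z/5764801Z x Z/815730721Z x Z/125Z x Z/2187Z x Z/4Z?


Exponent = lcm of the cyclic orders; pairwise coprime => product.
7^8*13^8*5^3*3^7*2^2=5764801*815730721*125*2187*4=5142211389471688213500


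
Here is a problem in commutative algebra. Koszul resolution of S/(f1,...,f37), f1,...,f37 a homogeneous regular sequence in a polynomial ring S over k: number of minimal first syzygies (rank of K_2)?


Regular sequence => Koszul complex is the minimal free resolution.
Syz_1 minimally generated by Koszul relations f_i*e_j - f_j*e_i (i<j): mu(Syz_1) = beta_2 = C(m,2) = m(m-1)/2
m=37
37*36/2 = 666


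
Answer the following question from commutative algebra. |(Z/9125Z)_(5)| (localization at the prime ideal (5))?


5-primary part: 9125=5^3*73
Size=5^3=125


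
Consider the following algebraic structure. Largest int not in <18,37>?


gcd(18,37)=1 => F=ab-a-b=18*37-18-37=666-55=611


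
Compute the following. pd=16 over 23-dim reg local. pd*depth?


pd+depth=23
depth=23-16=7
pd*depth=16*7=112


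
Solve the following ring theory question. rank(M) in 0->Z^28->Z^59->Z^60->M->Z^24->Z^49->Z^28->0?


Alt sum=0:
(-1)^0*28 + (-1)^1*59 + (-1)^2*60 + (-1)^3*? + (-1)^4*24 + (-1)^5*49 + (-1)^6*28=0
rank(M)=32


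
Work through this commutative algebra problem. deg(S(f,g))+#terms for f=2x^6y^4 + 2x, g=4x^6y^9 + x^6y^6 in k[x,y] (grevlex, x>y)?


LT(f)=2x^6y^4, LT(g)=4x^6y^9
lcm(LM)=x^6y^9
S(f,g) (scaled by 8 to clear denominators) = 4y^5*f - 2*g = -2x^6y^6 + 8xy^5
2 terms, deg 12.
12+2=14


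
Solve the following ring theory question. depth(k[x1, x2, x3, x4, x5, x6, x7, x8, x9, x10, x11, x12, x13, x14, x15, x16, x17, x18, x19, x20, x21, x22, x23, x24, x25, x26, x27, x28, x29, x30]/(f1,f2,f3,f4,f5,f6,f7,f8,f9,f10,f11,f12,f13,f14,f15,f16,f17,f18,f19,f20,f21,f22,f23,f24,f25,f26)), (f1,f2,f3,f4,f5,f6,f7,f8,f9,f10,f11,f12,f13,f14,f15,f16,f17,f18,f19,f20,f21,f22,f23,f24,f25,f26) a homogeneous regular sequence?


depth(R)=30
depth(R/I)=30-26=4


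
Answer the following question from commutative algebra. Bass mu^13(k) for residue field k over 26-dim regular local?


C(n,i)=C(26,13)=10400600


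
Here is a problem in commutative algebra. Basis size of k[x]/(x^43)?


Basis: 1,x,...,x^42
dim=43


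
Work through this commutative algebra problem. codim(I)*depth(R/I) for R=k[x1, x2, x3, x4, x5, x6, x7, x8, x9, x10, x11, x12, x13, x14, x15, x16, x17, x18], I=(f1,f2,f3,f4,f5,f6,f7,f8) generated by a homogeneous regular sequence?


codim=8, depth=dim(R/I)=18-8=10
Product=8*10=80


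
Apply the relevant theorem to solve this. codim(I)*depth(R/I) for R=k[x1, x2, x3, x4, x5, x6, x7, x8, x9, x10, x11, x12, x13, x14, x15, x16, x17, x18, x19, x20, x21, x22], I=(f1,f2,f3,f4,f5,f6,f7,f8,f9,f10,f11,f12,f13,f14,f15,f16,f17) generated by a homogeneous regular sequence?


codim=17, depth=dim(R/I)=22-17=5
Product=17*5=85


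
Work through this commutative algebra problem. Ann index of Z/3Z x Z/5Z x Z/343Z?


Exponent = lcm of the cyclic orders; pairwise coprime => product.
3^1*5^1*7^3=3*5*343=5145


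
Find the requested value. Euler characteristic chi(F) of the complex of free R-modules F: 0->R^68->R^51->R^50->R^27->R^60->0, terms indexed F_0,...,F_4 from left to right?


chi = sum (-1)^i * rank:
(-1)^0*68=68
(-1)^1*51=-51
(-1)^2*50=50
(-1)^3*27=-27
(-1)^4*60=60
chi=100


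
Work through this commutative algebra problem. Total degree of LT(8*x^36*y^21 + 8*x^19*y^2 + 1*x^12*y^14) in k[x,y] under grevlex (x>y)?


LT: 8*x^36*y^21
deg_x=36, deg_y=21
Total=36+21=57


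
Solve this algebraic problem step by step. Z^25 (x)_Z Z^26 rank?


rank(M(x)N) = rank(M)*rank(N)
25*26 = 650


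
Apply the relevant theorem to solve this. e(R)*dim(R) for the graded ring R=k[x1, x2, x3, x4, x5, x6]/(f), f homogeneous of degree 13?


e(R)=deg(f)=13, dim(R)=6-1=5
e*dim=13*5=65


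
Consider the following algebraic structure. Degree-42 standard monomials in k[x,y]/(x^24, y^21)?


k[x,y], I = (x^24, y^21), d = 42
Need i < 24 and d-i < 21.
Range: 22 <= i <= 23.
H(42) = 2


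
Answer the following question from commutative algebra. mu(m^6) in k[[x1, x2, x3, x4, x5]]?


C(n+d-1,d)=C(10,6)=210


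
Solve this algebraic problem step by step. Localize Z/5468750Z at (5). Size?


5-primary part: 5468750=5^8*14
Size=5^8=390625


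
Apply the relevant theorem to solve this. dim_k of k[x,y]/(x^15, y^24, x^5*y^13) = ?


k[x,y]/I, I = (x^15, y^24, x^5*y^13)
Rect: 15x24=360. Corner: (15-5)x(24-13)=110.
dim = 360-110 = 250


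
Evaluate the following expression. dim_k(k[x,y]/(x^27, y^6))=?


Basis: x^i*y^j, i<27, j<6
27*6=162


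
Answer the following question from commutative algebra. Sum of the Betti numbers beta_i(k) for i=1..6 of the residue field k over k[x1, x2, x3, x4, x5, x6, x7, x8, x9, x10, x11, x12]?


Koszul resolution: beta_i(k)=C(n,i), n=12
C(12,1)=12, C(12,2)=66, C(12,3)=220, C(12,4)=495, C(12,5)=792, C(12,6)=924
Sum=2509


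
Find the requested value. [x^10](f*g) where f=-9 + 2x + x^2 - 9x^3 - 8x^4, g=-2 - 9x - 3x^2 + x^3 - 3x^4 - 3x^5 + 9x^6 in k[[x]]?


[x^10] = sum a_i*b_j, i+j=10
  -8*9=-72
Sum=-72


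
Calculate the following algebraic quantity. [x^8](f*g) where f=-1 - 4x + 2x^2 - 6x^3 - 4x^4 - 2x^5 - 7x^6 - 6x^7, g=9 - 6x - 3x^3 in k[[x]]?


[x^8] = sum a_i*b_j, i+j=8
  -2*-3=6
  -6*-6=36
Sum=42


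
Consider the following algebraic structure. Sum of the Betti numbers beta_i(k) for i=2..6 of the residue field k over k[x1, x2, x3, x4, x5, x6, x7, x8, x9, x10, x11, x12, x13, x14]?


Koszul resolution: beta_i(k)=C(n,i), n=14
C(14,2)=91, C(14,3)=364, C(14,4)=1001, C(14,5)=2002, C(14,6)=3003
Sum=6461


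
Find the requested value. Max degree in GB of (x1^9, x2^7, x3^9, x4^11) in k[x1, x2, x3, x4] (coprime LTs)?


Pure powers, coprime LTs => already GB.
Degrees: 9, 7, 9, 11
Max=11


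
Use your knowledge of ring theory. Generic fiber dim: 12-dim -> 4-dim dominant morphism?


dim(fiber)=dim(X)-dim(Y)=12-4=8


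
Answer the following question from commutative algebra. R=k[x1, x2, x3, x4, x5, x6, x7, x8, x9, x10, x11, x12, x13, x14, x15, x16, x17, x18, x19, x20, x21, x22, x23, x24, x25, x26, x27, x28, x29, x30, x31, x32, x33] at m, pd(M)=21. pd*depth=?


pd+depth=33
depth=33-21=12
pd*depth=21*12=252


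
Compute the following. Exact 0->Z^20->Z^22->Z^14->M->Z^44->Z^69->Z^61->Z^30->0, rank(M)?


Alt sum=0:
(-1)^0*20 + (-1)^1*22 + (-1)^2*14 + (-1)^3*? + (-1)^4*44 + (-1)^5*69 + (-1)^6*61 + (-1)^7*30=0
rank(M)=18


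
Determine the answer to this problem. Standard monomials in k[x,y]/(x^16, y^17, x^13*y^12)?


k[x,y]/I, I = (x^16, y^17, x^13*y^12)
Rect: 16x17=272. Corner: (16-13)x(17-12)=15.
dim = 272-15 = 257


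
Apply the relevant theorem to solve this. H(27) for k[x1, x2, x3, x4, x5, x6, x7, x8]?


C(d+n-1,n-1)=C(34,7)=5379616


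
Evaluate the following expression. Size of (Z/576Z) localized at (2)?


2-primary part: 576=2^6*9
Size=2^6=64


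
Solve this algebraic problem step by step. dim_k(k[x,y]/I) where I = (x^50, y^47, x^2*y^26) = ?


k[x,y]/I, I = (x^50, y^47, x^2*y^26)
Rect: 50x47=2350. Corner: (50-2)x(47-26)=1008.
dim = 2350-1008 = 1342


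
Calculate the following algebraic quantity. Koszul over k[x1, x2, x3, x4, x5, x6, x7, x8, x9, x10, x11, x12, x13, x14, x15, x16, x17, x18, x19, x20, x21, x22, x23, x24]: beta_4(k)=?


C(n,i)=C(24,4)=10626


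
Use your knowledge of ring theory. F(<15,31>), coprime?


gcd(15,31)=1 => F=ab-a-b=15*31-15-31=465-46=419


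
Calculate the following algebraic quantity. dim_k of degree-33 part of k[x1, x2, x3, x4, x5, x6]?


C(d+n-1,n-1)=C(38,5)=501942


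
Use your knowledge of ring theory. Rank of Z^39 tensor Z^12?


rank(M(x)N) = rank(M)*rank(N)
39*12 = 468


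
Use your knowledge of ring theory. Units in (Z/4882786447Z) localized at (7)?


Local ring = Z/40353607Z.
phi(40353607) = 7^8*(7-1) = 34588806


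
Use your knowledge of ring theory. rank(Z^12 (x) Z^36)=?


rank(M(x)N) = rank(M)*rank(N)
12*36 = 432


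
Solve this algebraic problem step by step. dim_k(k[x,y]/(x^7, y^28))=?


Basis: x^i*y^j, i<7, j<28
7*28=196


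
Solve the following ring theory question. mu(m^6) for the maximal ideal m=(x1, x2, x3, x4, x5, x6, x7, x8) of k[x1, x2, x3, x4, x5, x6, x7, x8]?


Graded Nakayama: mu(m^d) = dim_k (m^d/m^(d+1)) = #degree-6 monomials in 8 vars
C(n+d-1,d)=C(13,6)=1716


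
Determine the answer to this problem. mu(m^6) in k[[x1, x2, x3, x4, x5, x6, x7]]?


C(n+d-1,d)=C(12,6)=924


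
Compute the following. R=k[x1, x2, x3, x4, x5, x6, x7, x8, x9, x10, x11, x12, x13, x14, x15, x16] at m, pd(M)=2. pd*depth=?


pd+depth=16
depth=16-2=14
pd*depth=2*14=28


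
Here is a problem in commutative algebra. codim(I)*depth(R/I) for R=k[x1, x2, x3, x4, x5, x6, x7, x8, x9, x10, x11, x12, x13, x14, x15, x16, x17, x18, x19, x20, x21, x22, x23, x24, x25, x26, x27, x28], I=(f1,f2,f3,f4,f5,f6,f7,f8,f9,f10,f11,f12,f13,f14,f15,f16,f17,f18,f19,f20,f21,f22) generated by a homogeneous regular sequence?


codim=22, depth=dim(R/I)=28-22=6
Product=22*6=132


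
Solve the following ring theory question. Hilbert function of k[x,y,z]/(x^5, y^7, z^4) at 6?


Need i<5, j<7, k<4 with i+j+k=6.
For each i, j ranges over max(0,6-i-3)..min(6,6-i):
  i=0: j in [3,6] -> 4
  i=1: j in [2,5] -> 4
  i=2: j in [1,4] -> 4
  i=3: j in [0,3] -> 4
  i=4: j in [0,2] -> 3
H(6) = 4+4+4+4+3 = 19


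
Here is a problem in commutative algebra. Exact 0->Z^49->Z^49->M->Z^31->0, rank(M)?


Alt sum=0:
(-1)^0*49 + (-1)^1*49 + (-1)^2*? + (-1)^3*31=0
rank(M)=31


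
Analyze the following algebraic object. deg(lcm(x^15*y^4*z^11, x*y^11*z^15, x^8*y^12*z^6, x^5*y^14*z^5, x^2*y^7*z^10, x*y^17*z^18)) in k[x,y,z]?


lcm = componentwise max:
x: max(15,1,8,5,2,1)=15
y: max(4,11,12,14,7,17)=17
z: max(11,15,6,5,10,18)=18
Total=15+17+18=50


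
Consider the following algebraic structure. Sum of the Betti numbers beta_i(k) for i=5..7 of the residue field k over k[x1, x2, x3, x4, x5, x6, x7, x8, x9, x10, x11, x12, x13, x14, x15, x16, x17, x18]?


Koszul resolution: beta_i(k)=C(n,i), n=18
C(18,5)=8568, C(18,6)=18564, C(18,7)=31824
Sum=58956


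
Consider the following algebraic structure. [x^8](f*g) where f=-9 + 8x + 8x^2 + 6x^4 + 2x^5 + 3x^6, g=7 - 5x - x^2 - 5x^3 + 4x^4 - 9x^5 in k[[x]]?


[x^8] = sum a_i*b_j, i+j=8
  6*4=24
  2*-5=-10
  3*-1=-3
Sum=11


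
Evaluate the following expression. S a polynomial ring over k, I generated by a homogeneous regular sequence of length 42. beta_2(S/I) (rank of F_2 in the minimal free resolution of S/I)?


Regular sequence => Koszul complex is the minimal free resolution.
Syz_1 minimally generated by Koszul relations f_i*e_j - f_j*e_i (i<j): mu(Syz_1) = beta_2 = C(m,2) = m(m-1)/2
m=42
42*41/2 = 861


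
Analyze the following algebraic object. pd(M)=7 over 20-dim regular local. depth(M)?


pd+depth=depth(R)=20
depth=20-7=13


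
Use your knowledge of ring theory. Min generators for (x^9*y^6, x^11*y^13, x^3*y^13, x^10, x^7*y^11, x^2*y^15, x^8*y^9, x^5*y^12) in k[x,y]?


Remove redundant (divisible by others).
x^11*y^13 redundant.
Min: x^10, x^9*y^6, x^8*y^9, x^7*y^11, x^5*y^12, x^3*y^13, x^2*y^15
Count=7


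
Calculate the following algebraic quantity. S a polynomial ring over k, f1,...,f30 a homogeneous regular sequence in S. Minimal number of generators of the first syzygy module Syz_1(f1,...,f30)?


Regular sequence => Koszul complex is the minimal free resolution.
Syz_1 minimally generated by Koszul relations f_i*e_j - f_j*e_i (i<j): mu(Syz_1) = beta_2 = C(m,2) = m(m-1)/2
m=30
30*29/2 = 435


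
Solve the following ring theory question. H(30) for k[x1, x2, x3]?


C(d+n-1,n-1)=C(32,2)=496


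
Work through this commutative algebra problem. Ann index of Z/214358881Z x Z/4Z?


Exponent = lcm of the cyclic orders; pairwise coprime => product.
11^8*2^2=214358881*4=857435524


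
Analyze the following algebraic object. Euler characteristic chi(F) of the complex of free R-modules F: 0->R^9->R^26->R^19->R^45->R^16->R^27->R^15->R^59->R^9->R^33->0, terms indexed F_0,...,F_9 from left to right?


chi = sum (-1)^i * rank:
(-1)^0*9=9
(-1)^1*26=-26
(-1)^2*19=19
(-1)^3*45=-45
(-1)^4*16=16
(-1)^5*27=-27
(-1)^6*15=15
(-1)^7*59=-59
(-1)^8*9=9
(-1)^9*33=-33
chi=-122


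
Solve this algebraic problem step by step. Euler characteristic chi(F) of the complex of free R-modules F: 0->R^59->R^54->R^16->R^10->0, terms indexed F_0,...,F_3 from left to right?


chi = sum (-1)^i * rank:
(-1)^0*59=59
(-1)^1*54=-54
(-1)^2*16=16
(-1)^3*10=-10
chi=11


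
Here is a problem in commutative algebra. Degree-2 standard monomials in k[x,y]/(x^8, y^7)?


k[x,y], I = (x^8, y^7), d = 2
Need i < 8 and d-i < 7.
Range: 0 <= i <= 2.
H(2) = 3


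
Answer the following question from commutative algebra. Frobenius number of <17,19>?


gcd(17,19)=1 => F=ab-a-b=17*19-17-19=323-36=287


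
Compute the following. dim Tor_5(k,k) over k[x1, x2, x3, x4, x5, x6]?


Koszul: C(n,i)=C(6,5)=6


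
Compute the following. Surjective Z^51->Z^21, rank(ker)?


rank(ker) = 51-21 = 30


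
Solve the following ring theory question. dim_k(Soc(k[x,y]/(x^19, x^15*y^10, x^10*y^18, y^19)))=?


Socle = ann(m) = span of standard monomials u with x*u, y*u in I (staircase corners).
Minimal generators: x^19, x^15*y^10, x^10*y^18, y^19
Corners: x^9y^18, x^14y^17, x^18y^9
Socle dim=3


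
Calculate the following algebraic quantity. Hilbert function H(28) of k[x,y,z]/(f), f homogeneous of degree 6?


C(30,2)-C(24,2)=435-276=159


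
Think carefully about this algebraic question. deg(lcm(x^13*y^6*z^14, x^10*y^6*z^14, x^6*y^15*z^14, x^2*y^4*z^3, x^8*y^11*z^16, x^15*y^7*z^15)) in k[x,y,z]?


lcm = componentwise max:
x: max(13,10,6,2,8,15)=15
y: max(6,6,15,4,11,7)=15
z: max(14,14,14,3,16,15)=16
Total=15+15+16=46


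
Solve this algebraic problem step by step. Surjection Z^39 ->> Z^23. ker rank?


rank(ker) = 39-23 = 16


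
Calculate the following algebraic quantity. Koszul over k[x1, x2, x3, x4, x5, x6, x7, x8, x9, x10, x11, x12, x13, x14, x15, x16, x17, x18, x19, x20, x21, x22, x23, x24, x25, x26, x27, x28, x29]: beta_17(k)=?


C(n,i)=C(29,17)=51895935


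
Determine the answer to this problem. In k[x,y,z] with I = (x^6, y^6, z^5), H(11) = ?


Need i<6, j<6, k<5 with i+j+k=11.
For each i, j ranges over max(0,11-i-4)..min(5,11-i):
  i=0: j in [7,5] -> 0
  i=1: j in [6,5] -> 0
  i=2: j in [5,5] -> 1
  i=3: j in [4,5] -> 2
  i=4: j in [3,5] -> 3
  i=5: j in [2,5] -> 4
H(11) = 0+0+1+2+3+4 = 10


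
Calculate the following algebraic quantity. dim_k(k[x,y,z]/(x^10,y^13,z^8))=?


Basis: x^iy^jz^k, i<10,j<13,k<8
10*13*8=1040


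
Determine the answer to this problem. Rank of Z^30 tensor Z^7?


rank(M(x)N) = rank(M)*rank(N)
30*7 = 210


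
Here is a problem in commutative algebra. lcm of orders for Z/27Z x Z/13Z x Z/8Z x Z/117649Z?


Exponent = lcm of the cyclic orders; pairwise coprime => product.
3^3*13^1*2^3*7^6=27*13*8*117649=330358392


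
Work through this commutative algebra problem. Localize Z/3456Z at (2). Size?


2-primary part: 3456=2^7*27
Size=2^7=128


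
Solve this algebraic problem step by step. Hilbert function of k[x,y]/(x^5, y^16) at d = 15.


k[x,y], I = (x^5, y^16), d = 15
Need i < 5 and d-i < 16.
Range: 0 <= i <= 4.
H(15) = 5


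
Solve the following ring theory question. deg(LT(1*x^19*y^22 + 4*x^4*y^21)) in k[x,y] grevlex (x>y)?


LT: 1*x^19*y^22
deg_x=19, deg_y=22
Total=19+22=41


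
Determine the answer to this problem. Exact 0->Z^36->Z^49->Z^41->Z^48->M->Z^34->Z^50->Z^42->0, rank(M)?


Alt sum=0:
(-1)^0*36 + (-1)^1*49 + (-1)^2*41 + (-1)^3*48 + (-1)^4*? + (-1)^5*34 + (-1)^6*50 + (-1)^7*42=0
rank(M)=46


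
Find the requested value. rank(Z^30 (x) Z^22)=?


rank(M(x)N) = rank(M)*rank(N)
30*22 = 660


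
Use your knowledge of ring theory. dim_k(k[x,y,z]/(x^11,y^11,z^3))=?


Basis: x^iy^jz^k, i<11,j<11,k<3
11*11*3=363


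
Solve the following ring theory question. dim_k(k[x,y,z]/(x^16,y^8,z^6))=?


Basis: x^iy^jz^k, i<16,j<8,k<6
16*8*6=768


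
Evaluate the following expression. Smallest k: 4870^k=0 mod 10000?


4870^k mod 10000:
k=1: 4870
k=2: 6900
k=3: 3000
k=4: 0
First zero at k = 4


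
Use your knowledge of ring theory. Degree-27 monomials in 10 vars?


C(d+n-1,n-1)=C(36,9)=94143280


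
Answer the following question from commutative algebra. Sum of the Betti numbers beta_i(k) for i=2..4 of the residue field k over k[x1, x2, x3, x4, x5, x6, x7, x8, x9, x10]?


Koszul resolution: beta_i(k)=C(n,i), n=10
C(10,2)=45, C(10,3)=120, C(10,4)=210
Sum=375


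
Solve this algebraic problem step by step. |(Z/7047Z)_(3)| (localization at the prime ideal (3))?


3-primary part: 7047=3^5*29
Size=3^5=243


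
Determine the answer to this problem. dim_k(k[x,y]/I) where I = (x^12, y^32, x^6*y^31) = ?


k[x,y]/I, I = (x^12, y^32, x^6*y^31)
Rect: 12x32=384. Corner: (12-6)x(32-31)=6.
dim = 384-6 = 378


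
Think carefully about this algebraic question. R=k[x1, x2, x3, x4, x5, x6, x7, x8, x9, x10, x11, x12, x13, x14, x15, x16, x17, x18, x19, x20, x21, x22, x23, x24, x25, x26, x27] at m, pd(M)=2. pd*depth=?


pd+depth=27
depth=27-2=25
pd*depth=2*25=50


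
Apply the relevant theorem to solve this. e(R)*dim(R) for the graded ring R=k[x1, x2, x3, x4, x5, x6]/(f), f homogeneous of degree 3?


e(R)=deg(f)=3, dim(R)=6-1=5
e*dim=3*5=15


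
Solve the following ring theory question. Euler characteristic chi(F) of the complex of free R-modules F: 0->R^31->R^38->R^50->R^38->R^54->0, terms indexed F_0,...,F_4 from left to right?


chi = sum (-1)^i * rank:
(-1)^0*31=31
(-1)^1*38=-38
(-1)^2*50=50
(-1)^3*38=-38
(-1)^4*54=54
chi=59


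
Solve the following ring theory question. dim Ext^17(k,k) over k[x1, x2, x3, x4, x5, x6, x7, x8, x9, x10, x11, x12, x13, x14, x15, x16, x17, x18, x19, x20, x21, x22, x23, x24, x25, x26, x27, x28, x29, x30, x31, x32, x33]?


C(n,i)=C(33,17)=1166803110


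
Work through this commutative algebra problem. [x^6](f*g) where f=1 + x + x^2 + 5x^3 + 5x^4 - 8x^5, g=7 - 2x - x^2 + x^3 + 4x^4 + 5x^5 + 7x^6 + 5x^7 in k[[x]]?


[x^6] = sum a_i*b_j, i+j=6
  1*7=7
  1*5=5
  1*4=4
  5*1=5
  5*-1=-5
  -8*-2=16
Sum=32


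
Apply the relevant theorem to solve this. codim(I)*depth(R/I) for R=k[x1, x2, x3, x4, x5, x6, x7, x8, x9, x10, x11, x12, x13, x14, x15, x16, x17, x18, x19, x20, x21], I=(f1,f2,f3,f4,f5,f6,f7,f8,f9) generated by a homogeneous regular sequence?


codim=9, depth=dim(R/I)=21-9=12
Product=9*12=108


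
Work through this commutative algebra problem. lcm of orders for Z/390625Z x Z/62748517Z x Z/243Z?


Exponent = lcm of the cyclic orders; pairwise coprime => product.
5^8*13^7*3^5=390625*62748517*243=5956206887109375


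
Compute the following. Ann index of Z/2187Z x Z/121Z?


Exponent = lcm of the cyclic orders; pairwise coprime => product.
3^7*11^2=2187*121=264627


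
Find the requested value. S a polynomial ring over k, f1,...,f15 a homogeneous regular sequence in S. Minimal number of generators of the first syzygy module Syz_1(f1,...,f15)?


Regular sequence => Koszul complex is the minimal free resolution.
Syz_1 minimally generated by Koszul relations f_i*e_j - f_j*e_i (i<j): mu(Syz_1) = beta_2 = C(m,2) = m(m-1)/2
m=15
15*14/2 = 105


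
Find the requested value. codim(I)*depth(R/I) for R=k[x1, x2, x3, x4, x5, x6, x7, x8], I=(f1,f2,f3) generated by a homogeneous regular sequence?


codim=3, depth=dim(R/I)=8-3=5
Product=3*5=15


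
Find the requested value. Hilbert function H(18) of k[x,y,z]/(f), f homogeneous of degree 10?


C(20,2)-C(10,2)=190-45=145


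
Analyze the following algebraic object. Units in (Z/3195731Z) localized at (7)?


Local ring = Z/2401Z.
phi(2401) = 7^3*(7-1) = 2058


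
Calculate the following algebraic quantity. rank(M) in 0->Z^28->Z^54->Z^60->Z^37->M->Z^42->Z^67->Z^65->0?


Alt sum=0:
(-1)^0*28 + (-1)^1*54 + (-1)^2*60 + (-1)^3*37 + (-1)^4*? + (-1)^5*42 + (-1)^6*67 + (-1)^7*65=0
rank(M)=43


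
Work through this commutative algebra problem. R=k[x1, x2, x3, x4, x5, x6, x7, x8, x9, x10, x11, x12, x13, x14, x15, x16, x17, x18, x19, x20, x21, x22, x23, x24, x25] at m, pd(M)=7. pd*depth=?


pd+depth=25
depth=25-7=18
pd*depth=7*18=126


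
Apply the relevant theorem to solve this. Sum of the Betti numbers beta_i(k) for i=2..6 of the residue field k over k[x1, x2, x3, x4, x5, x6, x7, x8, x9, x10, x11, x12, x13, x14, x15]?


Koszul resolution: beta_i(k)=C(n,i), n=15
C(15,2)=105, C(15,3)=455, C(15,4)=1365, C(15,5)=3003, C(15,6)=5005
Sum=9933


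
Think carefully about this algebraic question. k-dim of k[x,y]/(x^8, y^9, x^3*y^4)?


k[x,y]/I, I = (x^8, y^9, x^3*y^4)
Rect: 8x9=72. Corner: (8-3)x(9-4)=25.
dim = 72-25 = 47


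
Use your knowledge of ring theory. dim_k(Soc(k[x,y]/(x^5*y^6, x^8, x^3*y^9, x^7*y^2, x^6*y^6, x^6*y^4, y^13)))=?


Socle = ann(m) = span of standard monomials u with x*u, y*u in I (staircase corners).
Redundant generators: x^6*y^6
Minimal generators: x^8, x^7*y^2, x^6*y^4, x^5*y^6, x^3*y^9, y^13
Corners: x^2y^12, x^4y^8, x^5y^5, x^6y^3, x^7y
Socle dim=5


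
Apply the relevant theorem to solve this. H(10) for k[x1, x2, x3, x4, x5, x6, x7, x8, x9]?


C(d+n-1,n-1)=C(18,8)=43758


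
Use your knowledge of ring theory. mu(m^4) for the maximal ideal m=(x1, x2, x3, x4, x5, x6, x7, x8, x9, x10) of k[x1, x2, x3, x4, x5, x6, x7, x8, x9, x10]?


Graded Nakayama: mu(m^d) = dim_k (m^d/m^(d+1)) = #degree-4 monomials in 10 vars
C(n+d-1,d)=C(13,4)=715


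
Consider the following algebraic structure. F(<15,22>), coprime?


gcd(15,22)=1 => F=ab-a-b=15*22-15-22=330-37=293


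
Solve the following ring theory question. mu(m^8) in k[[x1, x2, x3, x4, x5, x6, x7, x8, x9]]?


C(n+d-1,d)=C(16,8)=12870


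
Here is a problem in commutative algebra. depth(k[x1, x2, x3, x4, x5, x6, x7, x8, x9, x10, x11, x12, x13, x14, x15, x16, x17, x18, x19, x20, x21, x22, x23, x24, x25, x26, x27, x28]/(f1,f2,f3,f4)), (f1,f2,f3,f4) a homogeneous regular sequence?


depth(R)=28
depth(R/I)=28-4=24


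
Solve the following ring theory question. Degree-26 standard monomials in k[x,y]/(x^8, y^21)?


k[x,y], I = (x^8, y^21), d = 26
Need i < 8 and d-i < 21.
Range: 6 <= i <= 7.
H(26) = 2


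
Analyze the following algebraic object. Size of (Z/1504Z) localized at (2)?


2-primary part: 1504=2^5*47
Size=2^5=32


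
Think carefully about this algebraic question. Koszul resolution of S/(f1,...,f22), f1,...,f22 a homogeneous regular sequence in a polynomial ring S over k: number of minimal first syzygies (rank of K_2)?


Regular sequence => Koszul complex is the minimal free resolution.
Syz_1 minimally generated by Koszul relations f_i*e_j - f_j*e_i (i<j): mu(Syz_1) = beta_2 = C(m,2) = m(m-1)/2
m=22
22*21/2 = 231


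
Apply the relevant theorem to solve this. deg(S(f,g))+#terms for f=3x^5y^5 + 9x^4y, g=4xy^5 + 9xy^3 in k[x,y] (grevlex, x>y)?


LT(f)=3x^5y^5, LT(g)=4xy^5
lcm(LM)=x^5y^5
S(f,g) (scaled by 12 to clear denominators) = 4*f - 3x^4*g = -27x^5y^3 + 36x^4y
2 terms, deg 8.
8+2=10


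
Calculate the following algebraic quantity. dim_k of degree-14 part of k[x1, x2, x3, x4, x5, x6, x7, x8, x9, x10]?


C(d+n-1,n-1)=C(23,9)=817190


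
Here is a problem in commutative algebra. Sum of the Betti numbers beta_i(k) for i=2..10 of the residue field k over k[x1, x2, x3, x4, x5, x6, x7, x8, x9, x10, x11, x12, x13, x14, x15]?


Koszul resolution: beta_i(k)=C(n,i), n=15
C(15,2)=105, C(15,3)=455, C(15,4)=1365, C(15,5)=3003, C(15,6)=5005, C(15,7)=6435, C(15,8)=6435, C(15,9)=5005, C(15,10)=3003
Sum=30811


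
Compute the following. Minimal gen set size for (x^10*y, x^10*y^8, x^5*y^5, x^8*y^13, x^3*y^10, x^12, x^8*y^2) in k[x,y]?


Remove redundant (divisible by others).
x^10*y^8 redundant.
x^8*y^13 redundant.
Min: x^12, x^10*y, x^8*y^2, x^5*y^5, x^3*y^10
Count=5


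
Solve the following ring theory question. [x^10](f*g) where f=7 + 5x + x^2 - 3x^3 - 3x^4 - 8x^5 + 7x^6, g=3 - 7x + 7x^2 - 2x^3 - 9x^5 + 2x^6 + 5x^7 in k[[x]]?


[x^10] = sum a_i*b_j, i+j=10
  -3*5=-15
  -3*2=-6
  -8*-9=72
Sum=51


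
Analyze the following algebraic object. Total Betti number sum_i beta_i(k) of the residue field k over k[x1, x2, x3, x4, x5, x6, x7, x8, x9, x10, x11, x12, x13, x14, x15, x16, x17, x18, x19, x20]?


Koszul resolution: beta_i(k)=C(n,i), n=20
sum_i C(20,i) = 2^20 = 1048576


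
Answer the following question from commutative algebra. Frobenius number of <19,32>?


gcd(19,32)=1 => F=ab-a-b=19*32-19-32=608-51=557


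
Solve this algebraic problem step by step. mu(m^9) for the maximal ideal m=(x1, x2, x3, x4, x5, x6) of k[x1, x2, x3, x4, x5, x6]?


Graded Nakayama: mu(m^d) = dim_k (m^d/m^(d+1)) = #degree-9 monomials in 6 vars
C(n+d-1,d)=C(14,9)=2002


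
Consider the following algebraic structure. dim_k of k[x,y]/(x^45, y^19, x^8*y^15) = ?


k[x,y]/I, I = (x^45, y^19, x^8*y^15)
Rect: 45x19=855. Corner: (45-8)x(19-15)=148.
dim = 855-148 = 707


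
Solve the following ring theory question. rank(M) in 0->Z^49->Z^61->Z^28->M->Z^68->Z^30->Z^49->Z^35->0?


Alt sum=0:
(-1)^0*49 + (-1)^1*61 + (-1)^2*28 + (-1)^3*? + (-1)^4*68 + (-1)^5*30 + (-1)^6*49 + (-1)^7*35=0
rank(M)=68


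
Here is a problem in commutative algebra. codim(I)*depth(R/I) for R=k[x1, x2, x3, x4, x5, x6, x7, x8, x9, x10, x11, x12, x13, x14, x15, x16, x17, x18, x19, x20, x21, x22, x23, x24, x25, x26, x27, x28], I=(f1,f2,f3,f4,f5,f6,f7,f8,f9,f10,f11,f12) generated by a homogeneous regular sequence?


codim=12, depth=dim(R/I)=28-12=16
Product=12*16=192


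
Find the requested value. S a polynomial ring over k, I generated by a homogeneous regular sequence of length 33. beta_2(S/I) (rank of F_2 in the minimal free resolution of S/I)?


Regular sequence => Koszul complex is the minimal free resolution.
Syz_1 minimally generated by Koszul relations f_i*e_j - f_j*e_i (i<j): mu(Syz_1) = beta_2 = C(m,2) = m(m-1)/2
m=33
33*32/2 = 528


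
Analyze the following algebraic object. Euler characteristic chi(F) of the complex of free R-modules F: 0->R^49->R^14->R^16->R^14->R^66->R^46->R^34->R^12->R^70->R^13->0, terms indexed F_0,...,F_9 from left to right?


chi = sum (-1)^i * rank:
(-1)^0*49=49
(-1)^1*14=-14
(-1)^2*16=16
(-1)^3*14=-14
(-1)^4*66=66
(-1)^5*46=-46
(-1)^6*34=34
(-1)^7*12=-12
(-1)^8*70=70
(-1)^9*13=-13
chi=136


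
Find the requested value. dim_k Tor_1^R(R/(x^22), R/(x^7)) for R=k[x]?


Tor_1(R/I,R/J)=(I cap J)/IJ=(x^22)/(x^29)
dim=29-22=min(22,7)=7


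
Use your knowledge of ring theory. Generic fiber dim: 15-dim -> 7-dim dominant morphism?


dim(fiber)=dim(X)-dim(Y)=15-7=8


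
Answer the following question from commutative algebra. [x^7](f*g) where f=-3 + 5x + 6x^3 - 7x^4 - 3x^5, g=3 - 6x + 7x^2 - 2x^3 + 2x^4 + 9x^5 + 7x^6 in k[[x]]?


[x^7] = sum a_i*b_j, i+j=7
  5*7=35
  6*2=12
  -7*-2=14
  -3*7=-21
Sum=40


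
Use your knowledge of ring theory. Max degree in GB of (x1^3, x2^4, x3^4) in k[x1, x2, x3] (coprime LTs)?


Pure powers, coprime LTs => already GB.
Degrees: 3, 4, 4
Max=4


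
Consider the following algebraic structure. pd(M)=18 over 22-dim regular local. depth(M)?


pd+depth=depth(R)=22
depth=22-18=4


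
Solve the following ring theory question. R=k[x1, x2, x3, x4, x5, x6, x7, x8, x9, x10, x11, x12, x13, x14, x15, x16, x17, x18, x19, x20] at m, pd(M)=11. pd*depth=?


pd+depth=20
depth=20-11=9
pd*depth=11*9=99


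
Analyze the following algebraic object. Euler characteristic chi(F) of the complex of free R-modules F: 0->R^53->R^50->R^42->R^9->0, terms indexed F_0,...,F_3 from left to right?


chi = sum (-1)^i * rank:
(-1)^0*53=53
(-1)^1*50=-50
(-1)^2*42=42
(-1)^3*9=-9
chi=36


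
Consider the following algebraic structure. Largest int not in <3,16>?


gcd(3,16)=1 => F=ab-a-b=3*16-3-16=48-19=29


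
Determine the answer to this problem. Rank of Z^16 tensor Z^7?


rank(M(x)N) = rank(M)*rank(N)
16*7 = 112


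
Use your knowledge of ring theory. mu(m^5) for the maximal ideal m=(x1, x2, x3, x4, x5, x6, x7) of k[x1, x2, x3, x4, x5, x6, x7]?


Graded Nakayama: mu(m^d) = dim_k (m^d/m^(d+1)) = #degree-5 monomials in 7 vars
C(n+d-1,d)=C(11,5)=462


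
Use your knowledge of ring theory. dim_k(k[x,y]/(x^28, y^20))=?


Basis: x^i*y^j, i<28, j<20
28*20=560


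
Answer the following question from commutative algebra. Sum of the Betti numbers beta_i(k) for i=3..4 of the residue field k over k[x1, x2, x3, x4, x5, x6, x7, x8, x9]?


Koszul resolution: beta_i(k)=C(n,i), n=9
C(9,3)=84, C(9,4)=126
Sum=210


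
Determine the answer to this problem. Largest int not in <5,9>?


gcd(5,9)=1 => F=ab-a-b=5*9-5-9=45-14=31


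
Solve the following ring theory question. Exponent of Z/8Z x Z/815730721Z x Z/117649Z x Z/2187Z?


Exponent = lcm of the cyclic orders; pairwise coprime => product.
2^3*13^8*7^6*3^7=8*815730721*117649*2187=1679089433296877784


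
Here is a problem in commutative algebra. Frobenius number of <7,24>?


gcd(7,24)=1 => F=ab-a-b=7*24-7-24=168-31=137
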